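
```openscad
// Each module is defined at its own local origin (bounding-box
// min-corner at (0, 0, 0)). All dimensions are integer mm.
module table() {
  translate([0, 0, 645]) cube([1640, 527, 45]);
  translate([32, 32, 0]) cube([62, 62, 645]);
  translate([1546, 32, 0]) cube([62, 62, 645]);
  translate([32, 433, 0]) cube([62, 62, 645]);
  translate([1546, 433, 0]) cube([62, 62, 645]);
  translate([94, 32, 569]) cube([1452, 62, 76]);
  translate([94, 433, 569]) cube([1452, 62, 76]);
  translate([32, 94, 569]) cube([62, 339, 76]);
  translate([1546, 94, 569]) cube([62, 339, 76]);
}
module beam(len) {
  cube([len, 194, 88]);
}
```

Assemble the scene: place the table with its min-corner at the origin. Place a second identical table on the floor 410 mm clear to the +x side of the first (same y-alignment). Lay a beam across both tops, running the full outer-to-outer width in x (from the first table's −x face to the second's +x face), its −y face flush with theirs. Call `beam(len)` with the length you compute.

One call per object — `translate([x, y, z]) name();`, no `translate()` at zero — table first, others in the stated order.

table();
translate([2050, 0, 0]) table();
translate([0, 0, 690]) beam(3690);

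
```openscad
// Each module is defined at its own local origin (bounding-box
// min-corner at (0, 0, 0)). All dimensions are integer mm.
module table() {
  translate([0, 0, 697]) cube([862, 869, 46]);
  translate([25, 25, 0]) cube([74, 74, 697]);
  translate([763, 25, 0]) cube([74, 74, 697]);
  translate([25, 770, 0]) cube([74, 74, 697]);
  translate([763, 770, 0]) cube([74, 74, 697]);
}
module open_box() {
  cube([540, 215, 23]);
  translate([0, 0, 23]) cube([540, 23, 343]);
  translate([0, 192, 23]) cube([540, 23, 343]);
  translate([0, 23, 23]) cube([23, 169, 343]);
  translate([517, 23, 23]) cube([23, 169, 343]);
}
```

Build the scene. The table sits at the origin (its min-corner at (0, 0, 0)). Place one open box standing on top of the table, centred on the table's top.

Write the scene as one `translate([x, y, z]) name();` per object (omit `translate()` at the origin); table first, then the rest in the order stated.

table();
translate([161, 327, 743]) open_box();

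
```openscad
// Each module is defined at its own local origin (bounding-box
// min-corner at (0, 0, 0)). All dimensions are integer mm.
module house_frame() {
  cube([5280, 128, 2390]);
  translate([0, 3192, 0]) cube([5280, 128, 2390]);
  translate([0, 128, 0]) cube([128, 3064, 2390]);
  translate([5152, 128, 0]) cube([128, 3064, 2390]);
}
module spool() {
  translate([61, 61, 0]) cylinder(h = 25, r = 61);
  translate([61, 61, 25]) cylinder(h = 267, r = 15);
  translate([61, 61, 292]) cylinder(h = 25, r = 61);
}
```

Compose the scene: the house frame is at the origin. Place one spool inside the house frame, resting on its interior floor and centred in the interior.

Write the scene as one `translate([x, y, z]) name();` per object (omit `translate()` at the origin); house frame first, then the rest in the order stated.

house_frame();
translate([2579, 1599, 0]) spool();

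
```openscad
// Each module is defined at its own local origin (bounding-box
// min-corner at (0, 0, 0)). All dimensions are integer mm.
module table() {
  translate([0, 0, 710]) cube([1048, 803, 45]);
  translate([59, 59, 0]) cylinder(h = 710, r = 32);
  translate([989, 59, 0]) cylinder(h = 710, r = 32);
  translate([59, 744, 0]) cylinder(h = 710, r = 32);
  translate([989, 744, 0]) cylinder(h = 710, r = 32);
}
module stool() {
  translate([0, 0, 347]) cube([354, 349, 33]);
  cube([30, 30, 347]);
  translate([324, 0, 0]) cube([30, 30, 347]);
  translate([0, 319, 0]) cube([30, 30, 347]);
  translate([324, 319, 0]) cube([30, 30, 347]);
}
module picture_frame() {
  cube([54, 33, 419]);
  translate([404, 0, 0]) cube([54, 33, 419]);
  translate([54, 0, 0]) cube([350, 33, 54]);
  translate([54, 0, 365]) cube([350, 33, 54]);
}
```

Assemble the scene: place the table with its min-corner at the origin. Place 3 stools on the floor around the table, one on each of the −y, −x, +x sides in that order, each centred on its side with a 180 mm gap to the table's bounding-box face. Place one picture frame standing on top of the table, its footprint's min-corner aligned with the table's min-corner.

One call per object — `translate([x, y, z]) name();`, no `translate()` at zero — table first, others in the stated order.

table();
translate([347, -529, 0]) stool();
translate([-534, 227, 0]) stool();
translate([1228, 227, 0]) stool();
translate([0, 0, 755]) picture_frame();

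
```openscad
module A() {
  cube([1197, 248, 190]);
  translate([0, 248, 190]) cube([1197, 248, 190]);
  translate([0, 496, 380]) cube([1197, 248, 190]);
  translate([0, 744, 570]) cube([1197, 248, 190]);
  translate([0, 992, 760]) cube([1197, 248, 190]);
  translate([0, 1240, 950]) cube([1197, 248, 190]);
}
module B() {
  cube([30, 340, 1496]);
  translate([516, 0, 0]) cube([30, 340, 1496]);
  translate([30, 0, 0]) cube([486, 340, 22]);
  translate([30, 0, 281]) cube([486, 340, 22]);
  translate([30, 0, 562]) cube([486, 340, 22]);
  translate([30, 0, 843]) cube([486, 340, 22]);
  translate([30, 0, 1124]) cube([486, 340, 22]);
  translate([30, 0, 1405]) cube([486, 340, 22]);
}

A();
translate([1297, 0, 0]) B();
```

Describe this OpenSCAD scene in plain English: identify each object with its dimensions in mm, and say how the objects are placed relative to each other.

A is a run of 6 identical solid stair steps. Each tread is 1197×248 mm and each step block is 190 mm high. Step 1 rests on the floor; step k is offset from step 1 by (k−1)×248 mm in y and (k−1)×190 mm in z.

B is a bookshelf 546 mm wide overall, 340 mm deep and 1496 mm tall. The two sides are 30 mm thick vertical panels. 6 horizontal shelves of 22 mm thickness span between the inner faces of the sides; the lowest shelf sits on the floor and shelves are stacked with a clear vertical gap of 259 mm between each pair.

The bookshelf is on the floor beside the staircase on its +x side.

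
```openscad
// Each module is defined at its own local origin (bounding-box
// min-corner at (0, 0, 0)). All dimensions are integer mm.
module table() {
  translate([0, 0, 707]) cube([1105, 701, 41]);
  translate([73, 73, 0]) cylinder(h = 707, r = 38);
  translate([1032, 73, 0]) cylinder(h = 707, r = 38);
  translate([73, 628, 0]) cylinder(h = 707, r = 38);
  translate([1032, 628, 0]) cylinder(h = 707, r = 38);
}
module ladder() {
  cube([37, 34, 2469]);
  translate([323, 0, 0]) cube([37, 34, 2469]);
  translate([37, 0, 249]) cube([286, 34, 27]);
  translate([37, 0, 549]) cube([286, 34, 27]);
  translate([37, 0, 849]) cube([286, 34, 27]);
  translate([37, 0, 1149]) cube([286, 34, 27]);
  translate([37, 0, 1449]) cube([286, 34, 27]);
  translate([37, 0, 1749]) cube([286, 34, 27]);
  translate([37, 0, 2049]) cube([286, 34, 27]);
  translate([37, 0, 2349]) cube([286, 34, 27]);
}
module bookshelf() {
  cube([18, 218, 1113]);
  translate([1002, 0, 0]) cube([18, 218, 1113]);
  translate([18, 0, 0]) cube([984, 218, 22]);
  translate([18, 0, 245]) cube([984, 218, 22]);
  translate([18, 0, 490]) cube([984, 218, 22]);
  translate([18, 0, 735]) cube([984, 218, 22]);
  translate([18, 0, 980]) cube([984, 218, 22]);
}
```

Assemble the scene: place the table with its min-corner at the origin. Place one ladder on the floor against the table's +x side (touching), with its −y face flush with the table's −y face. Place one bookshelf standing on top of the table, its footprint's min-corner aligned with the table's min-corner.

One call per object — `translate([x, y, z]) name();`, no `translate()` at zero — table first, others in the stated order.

table();
translate([1105, 0, 0]) ladder();
translate([0, 0, 748]) bookshelf();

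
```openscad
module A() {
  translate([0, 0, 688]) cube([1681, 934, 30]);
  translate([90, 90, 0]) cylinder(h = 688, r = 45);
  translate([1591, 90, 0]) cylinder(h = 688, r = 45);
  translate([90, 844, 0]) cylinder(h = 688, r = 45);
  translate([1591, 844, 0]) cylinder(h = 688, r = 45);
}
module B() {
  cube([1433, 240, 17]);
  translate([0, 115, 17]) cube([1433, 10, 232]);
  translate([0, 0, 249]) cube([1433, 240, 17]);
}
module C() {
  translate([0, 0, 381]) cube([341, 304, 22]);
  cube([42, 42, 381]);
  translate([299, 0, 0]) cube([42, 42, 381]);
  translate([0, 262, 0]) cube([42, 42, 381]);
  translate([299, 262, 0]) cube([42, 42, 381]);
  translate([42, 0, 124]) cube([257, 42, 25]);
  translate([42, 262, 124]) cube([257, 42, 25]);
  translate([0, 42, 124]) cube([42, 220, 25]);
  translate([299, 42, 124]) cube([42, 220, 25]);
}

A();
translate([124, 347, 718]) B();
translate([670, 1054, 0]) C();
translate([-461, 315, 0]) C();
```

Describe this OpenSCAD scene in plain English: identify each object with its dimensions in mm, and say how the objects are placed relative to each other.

A is a table: top 1681 mm (x) × 934 mm (y), 30 mm thick, upper face at z = 718 mm, on four round legs of 90 mm diameter, each leg's bounding box inset 45 mm from the nearest pair of top edges, running from z = 0 to the bottom of the top.

B is an I-beam lying along x, 1433 mm long. Overall section height 266 mm. Two flanges 240 mm wide (y) and 17 mm thick, one on the floor and one at the top; a web 10 mm thick runs between them, centred on the flange width.

C is a four-legged stool. The seat is 341×304 mm, 22 mm thick, top at z = 403 mm. It stands on four square legs, each 42×42 mm in cross-section, from z = 0 to the seat underside, each flush with a corner of the seat. Four stretchers, 42 mm wide and 25 mm tall, connect adjacent legs with their undersides at z = 124 mm, each running between the inner faces of the legs it joins and aligned with the legs' outer faces on the other axis.

The I-beam is on top of the table, centred. Two stools sit around the table at the +y, −x sides.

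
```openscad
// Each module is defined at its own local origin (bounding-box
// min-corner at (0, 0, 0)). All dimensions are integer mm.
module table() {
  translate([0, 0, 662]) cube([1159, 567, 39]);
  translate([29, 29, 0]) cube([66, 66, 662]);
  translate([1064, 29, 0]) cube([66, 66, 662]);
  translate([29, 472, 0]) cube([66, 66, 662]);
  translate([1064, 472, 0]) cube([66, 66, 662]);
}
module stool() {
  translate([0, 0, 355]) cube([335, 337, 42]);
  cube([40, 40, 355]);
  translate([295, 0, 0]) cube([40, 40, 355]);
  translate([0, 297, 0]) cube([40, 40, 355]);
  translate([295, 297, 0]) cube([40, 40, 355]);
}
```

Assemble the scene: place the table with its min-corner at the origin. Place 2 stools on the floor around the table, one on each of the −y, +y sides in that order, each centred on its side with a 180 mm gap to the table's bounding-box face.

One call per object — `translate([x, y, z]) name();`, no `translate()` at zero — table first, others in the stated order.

table();
translate([412, -517, 0]) stool();
translate([412, 747, 0]) stool();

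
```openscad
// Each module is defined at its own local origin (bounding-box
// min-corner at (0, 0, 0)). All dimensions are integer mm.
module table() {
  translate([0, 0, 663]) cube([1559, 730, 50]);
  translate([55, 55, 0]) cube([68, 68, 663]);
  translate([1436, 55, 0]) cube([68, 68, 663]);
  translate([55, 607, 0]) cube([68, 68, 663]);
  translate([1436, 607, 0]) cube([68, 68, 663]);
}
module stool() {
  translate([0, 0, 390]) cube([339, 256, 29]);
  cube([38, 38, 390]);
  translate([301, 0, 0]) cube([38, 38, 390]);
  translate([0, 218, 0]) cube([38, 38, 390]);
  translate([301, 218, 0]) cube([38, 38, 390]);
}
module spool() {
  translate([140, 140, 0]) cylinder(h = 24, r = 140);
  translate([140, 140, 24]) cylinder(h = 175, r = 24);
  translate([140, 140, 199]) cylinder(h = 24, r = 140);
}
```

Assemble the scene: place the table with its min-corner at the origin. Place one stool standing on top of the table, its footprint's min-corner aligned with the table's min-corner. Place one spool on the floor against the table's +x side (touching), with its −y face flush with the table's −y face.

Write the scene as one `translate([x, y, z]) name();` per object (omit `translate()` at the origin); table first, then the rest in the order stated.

table();
translate([0, 0, 713]) stool();
translate([1559, 0, 0]) spool();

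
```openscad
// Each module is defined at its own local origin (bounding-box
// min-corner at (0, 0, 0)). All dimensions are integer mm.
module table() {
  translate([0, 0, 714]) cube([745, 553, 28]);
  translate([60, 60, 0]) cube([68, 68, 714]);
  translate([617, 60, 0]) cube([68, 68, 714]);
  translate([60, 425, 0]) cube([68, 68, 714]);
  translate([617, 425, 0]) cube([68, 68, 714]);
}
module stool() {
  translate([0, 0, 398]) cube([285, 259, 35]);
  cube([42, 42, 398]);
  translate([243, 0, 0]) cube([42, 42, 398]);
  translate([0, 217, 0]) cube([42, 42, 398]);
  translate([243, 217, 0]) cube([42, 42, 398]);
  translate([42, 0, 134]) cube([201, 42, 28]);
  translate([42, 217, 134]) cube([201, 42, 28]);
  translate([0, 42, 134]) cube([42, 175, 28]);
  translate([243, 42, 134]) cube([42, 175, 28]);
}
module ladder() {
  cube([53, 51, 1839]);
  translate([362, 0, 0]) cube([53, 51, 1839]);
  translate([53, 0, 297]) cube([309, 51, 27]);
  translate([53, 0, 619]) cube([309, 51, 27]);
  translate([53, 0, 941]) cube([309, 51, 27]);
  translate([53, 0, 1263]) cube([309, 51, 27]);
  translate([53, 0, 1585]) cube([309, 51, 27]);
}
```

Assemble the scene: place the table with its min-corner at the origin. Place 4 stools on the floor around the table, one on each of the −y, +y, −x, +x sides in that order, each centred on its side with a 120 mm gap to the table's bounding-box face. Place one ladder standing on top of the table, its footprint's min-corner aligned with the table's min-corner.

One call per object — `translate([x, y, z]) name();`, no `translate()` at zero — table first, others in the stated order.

table();
translate([230, -379, 0]) stool();
translate([230, 673, 0]) stool();
translate([-405, 147, 0]) stool();
translate([865, 147, 0]) stool();
translate([0, 0, 742]) ladder();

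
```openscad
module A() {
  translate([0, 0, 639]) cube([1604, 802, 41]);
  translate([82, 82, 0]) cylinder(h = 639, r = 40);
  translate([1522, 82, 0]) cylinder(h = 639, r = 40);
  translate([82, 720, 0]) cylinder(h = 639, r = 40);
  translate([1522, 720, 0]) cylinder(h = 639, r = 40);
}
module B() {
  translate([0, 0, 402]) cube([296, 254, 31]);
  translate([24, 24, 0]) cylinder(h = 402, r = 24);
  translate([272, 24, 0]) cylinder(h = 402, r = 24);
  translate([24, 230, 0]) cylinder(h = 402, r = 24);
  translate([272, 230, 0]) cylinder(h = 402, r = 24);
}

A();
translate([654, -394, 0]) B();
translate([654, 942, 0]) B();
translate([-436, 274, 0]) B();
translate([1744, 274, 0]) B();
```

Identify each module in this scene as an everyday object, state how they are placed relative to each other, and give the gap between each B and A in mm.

Each stool's nearest face is 140 mm from the table's bounding box.

A is a table. B is a stool. Four stools sit around the table at the −y, +y, −x, +x sides. The gap between each stool and the table is 140 mm.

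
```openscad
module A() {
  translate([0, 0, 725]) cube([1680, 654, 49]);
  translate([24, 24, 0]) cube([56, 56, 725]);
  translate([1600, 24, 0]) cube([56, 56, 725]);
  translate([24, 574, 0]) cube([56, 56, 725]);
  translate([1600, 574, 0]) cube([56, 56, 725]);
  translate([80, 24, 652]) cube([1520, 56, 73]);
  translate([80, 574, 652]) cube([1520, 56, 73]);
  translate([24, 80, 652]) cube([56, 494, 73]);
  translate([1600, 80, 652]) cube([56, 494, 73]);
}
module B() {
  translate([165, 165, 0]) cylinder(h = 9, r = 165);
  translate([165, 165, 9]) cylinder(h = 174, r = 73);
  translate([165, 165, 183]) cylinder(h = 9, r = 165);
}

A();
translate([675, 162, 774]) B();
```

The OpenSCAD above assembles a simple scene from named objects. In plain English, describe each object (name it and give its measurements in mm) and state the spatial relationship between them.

A is a table with a 1680×654 mm rectangular top, 49 mm thick, top surface at z = 774 mm, supported by four 56×56 mm square legs, each inset 24 mm from the nearest pair of top edges, running from the floor. Four apron rails, 56 mm thick and 73 mm tall, run between adjacent legs with their top edges flush with the underside of the top and their outer faces flush with the legs' outer faces.

B is a spool: two coaxial disc flanges of radius 165 mm and thickness 9 mm, joined by a core cylinder of radius 73 mm and height 174 mm. The lower flange rests on z = 0 and the three cylinders share a vertical axis.

The spool is on top of the table, centred.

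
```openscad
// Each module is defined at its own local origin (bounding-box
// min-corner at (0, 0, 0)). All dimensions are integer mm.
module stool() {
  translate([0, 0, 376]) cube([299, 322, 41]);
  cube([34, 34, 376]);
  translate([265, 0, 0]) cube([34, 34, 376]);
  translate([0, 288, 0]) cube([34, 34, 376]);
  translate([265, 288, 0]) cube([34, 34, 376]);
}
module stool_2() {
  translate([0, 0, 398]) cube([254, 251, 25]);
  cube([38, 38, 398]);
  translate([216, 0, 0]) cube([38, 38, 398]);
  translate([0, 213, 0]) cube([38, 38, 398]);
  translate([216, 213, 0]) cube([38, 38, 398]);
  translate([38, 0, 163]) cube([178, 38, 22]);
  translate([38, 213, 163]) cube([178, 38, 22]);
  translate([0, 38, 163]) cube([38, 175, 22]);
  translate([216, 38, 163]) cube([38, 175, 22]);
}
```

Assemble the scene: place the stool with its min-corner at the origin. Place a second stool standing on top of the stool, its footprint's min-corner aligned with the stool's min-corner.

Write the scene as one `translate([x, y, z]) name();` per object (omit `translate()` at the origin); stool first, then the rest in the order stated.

stool();
translate([0, 0, 417]) stool_2();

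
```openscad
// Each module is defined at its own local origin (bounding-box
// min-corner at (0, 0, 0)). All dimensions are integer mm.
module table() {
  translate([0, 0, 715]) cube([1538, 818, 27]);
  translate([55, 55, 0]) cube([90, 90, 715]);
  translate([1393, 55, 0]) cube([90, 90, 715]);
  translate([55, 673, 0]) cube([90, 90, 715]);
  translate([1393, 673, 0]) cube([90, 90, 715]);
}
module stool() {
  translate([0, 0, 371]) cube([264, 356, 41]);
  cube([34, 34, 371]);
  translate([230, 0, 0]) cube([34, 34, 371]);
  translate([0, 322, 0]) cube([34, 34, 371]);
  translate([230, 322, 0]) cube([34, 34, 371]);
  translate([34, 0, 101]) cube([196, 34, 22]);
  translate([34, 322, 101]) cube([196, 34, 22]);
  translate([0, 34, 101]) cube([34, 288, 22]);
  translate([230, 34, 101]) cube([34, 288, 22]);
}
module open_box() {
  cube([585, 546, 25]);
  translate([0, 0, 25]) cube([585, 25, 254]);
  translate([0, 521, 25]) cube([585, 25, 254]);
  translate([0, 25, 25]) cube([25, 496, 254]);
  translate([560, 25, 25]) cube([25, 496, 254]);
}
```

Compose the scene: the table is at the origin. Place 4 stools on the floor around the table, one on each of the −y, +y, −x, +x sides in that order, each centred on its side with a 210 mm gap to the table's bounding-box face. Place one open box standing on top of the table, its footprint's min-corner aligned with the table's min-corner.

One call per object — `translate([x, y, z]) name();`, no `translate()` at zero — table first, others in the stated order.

table();
translate([637, -566, 0]) stool();
translate([637, 1028, 0]) stool();
translate([-474, 231, 0]) stool();
translate([1748, 231, 0]) stool();
translate([0, 0, 742]) open_box();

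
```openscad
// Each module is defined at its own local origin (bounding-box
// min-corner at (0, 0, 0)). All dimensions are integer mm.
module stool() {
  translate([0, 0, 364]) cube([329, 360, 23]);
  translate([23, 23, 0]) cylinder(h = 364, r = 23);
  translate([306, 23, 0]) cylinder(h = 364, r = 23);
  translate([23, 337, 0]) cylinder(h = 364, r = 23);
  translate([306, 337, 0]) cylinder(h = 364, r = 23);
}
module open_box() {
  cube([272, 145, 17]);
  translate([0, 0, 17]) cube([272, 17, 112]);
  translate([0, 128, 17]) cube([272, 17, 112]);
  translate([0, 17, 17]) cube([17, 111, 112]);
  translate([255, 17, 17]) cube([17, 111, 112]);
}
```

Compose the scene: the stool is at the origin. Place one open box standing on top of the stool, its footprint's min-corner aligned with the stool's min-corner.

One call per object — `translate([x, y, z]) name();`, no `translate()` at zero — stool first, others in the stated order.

stool();
translate([0, 0, 387]) open_box();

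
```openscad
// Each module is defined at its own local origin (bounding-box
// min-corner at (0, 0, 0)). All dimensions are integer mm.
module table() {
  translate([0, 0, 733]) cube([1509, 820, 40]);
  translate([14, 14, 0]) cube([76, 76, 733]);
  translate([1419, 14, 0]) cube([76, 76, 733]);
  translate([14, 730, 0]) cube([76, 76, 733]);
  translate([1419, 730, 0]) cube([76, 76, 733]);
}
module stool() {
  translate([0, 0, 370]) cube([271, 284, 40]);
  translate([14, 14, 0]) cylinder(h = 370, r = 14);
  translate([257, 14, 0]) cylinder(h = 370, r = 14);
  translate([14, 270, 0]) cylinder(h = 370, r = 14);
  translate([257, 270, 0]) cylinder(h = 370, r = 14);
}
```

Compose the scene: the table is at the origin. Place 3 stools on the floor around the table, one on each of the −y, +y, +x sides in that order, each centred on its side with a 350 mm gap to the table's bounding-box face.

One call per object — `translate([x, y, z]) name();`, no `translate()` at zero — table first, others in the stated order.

table();
translate([619, -634, 0]) stool();
translate([619, 1170, 0]) stool();
translate([1859, 268, 0]) stool();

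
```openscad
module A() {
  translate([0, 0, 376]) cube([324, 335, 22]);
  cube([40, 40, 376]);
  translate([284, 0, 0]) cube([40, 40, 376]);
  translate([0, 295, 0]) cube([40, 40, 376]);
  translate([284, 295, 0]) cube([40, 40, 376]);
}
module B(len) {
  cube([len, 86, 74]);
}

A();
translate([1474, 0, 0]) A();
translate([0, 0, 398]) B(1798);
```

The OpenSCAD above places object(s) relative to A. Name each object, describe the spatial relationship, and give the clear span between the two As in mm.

Second stool starts at x = 1474; first ends at x = 324; clear span = 1474 − 324 = 1150 mm.

A is a stool. B is a beam. A beam spans the tops of two stools. The clear span between the two stools is 1150 mm.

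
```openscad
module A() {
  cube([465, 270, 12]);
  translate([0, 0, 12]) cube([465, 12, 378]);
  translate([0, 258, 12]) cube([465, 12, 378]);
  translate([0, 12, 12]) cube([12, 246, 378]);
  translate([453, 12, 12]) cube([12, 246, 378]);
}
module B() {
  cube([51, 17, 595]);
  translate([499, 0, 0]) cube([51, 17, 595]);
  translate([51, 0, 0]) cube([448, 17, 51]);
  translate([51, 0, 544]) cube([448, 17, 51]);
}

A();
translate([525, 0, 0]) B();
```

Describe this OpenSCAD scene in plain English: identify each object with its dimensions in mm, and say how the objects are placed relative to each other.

A is an open storage box with external size 465×270×390 mm and wall thickness 12 mm (the base is also 12 mm thick). The base covers the whole footprint; the four walls stand on the base, with the y-facing walls full-width and the x-facing walls fitting between their inner faces.

B is a picture frame with a 448×493 mm rectangular opening (x by z) and a uniform 51 mm border on every side. Frame depth is 17 mm along y. It is built from two vertical stiles running the full outside height and two horizontal rails spanning the gap between the stiles.

The picture frame is on the floor beside the open box on its +x side.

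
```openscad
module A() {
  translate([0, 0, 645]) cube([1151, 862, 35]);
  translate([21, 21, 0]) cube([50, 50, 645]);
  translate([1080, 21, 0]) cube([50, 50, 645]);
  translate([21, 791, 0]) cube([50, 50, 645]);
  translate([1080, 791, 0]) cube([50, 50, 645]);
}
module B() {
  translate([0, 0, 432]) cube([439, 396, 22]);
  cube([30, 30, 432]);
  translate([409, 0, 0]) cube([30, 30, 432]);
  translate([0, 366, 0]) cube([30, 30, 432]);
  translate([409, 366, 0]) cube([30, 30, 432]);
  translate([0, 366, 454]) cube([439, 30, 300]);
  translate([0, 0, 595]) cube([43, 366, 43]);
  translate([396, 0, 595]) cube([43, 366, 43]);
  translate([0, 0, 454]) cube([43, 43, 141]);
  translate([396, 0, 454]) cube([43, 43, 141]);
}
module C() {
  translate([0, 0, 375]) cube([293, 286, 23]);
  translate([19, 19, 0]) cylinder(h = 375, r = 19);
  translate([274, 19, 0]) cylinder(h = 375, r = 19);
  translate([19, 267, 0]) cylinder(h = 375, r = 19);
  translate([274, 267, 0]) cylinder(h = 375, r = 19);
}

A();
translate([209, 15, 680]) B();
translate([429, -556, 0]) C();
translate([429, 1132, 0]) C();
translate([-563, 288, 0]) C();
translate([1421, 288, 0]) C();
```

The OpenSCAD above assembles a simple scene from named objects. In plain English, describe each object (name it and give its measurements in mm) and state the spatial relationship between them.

A is a table with a 1151×862 mm rectangular top, 35 mm thick, top surface at z = 680 mm, supported by four 50×50 mm square legs, each inset 21 mm from the nearest pair of top edges, running from the floor.

B is a chair. The seat is a 439×396×22 mm slab with its top at z = 454 mm, on four 30×30 mm corner legs (flush with the seat edges, standing on z = 0). A flat backrest 30 mm thick, 300 mm tall, spans the full seat width and rises from the seat top along its +y edge, rear face flush with the rear of the seat. Two armrests of 43×43 mm section run along each side from the seat's front edge to the front of the backrest, top faces 184 mm above the seat top and outer faces flush with the seat's x-edges; a 43×43 mm post under the front of each armrest stands on the seat at the front corner.

C is a four-legged stool. The seat is 293×286 mm, 23 mm thick, top at z = 398 mm. It stands on four round legs, each 38 mm in diameter, from z = 0 to the seat underside, each leg's axis is inset half a diameter from the nearest pair of seat edges (so the leg's bounding box is flush with the corner).

The chair is on top of the table. Four stools sit around the table at the −y, +y, −x, +x sides.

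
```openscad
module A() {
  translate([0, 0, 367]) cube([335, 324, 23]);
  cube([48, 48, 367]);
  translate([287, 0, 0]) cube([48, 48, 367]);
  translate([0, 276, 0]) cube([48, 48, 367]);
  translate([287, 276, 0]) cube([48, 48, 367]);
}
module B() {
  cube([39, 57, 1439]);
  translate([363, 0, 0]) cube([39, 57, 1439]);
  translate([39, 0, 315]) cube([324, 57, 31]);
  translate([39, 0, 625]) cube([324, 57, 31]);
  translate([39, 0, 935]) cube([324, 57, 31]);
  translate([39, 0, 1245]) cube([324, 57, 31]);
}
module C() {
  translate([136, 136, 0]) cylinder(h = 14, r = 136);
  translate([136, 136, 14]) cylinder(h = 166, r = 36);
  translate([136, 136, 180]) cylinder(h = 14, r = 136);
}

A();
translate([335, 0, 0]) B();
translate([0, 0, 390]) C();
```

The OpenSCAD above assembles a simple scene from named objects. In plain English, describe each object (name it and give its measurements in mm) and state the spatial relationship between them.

A is a four-legged stool. The seat is a 335×324×23 mm slab whose top surface is at z = 390 mm; four square legs, each 48×48 mm in cross-section, run from the floor (z = 0) to the underside of the seat, each flush with a corner of the seat.

B is a wooden ladder with two side rails of 39×57 mm section and 1439 mm height, set 402 mm apart overall. Between them run 4 rectangular rungs (57 mm deep, 31 mm thick), front faces flush with the rails' −y face. The bottom of the first rung is 315 mm above the floor and each subsequent rung is 310 mm higher than the one below.

C is a spool: two coaxial disc flanges of radius 136 mm and thickness 14 mm, joined by a core cylinder of radius 36 mm and height 166 mm. The lower flange rests on z = 0 and the three cylinders share a vertical axis.

The ladder is against the stool's +x side, with their −y faces flush. The spool is on top of the stool.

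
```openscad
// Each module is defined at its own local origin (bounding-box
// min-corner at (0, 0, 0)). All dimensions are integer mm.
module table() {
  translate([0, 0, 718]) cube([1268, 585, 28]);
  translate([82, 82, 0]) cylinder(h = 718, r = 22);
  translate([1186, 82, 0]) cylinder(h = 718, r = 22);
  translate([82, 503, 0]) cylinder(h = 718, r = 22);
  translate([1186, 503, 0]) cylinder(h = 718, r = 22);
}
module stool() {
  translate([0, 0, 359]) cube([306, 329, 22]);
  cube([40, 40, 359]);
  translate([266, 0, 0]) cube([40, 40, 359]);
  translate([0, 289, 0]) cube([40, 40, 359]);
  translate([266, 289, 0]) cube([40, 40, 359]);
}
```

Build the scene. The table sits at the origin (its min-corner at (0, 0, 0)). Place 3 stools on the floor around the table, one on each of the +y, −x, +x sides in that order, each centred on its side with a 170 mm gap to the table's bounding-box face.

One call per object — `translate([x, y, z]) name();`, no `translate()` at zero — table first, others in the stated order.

table();
translate([481, 755, 0]) stool();
translate([-476, 128, 0]) stool();
translate([1438, 128, 0]) stool();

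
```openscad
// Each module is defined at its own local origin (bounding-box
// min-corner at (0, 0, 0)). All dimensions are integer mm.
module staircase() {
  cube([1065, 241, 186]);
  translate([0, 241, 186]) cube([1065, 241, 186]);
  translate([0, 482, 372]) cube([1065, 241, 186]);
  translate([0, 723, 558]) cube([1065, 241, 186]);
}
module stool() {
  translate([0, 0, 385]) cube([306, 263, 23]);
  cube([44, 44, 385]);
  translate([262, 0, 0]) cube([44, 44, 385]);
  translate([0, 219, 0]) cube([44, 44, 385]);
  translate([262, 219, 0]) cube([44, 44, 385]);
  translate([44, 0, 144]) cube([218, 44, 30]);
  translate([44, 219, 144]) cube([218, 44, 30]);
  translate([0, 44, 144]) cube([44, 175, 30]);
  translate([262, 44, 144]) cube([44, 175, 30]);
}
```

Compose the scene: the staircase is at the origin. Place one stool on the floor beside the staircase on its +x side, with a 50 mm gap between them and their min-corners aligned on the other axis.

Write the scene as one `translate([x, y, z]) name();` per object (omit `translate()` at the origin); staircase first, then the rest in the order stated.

staircase();
translate([1115, 0, 0]) stool();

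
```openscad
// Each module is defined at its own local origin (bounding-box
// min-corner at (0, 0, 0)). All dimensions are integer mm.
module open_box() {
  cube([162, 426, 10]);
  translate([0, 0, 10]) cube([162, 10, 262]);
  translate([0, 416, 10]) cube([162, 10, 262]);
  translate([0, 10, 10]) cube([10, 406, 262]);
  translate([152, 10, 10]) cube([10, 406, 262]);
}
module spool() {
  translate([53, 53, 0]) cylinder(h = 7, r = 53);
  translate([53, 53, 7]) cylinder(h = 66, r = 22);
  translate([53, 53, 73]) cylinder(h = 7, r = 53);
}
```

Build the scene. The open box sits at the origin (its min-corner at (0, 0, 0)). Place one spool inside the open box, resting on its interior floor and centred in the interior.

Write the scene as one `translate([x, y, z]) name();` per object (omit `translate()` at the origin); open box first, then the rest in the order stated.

open_box();
translate([28, 160, 10]) spool();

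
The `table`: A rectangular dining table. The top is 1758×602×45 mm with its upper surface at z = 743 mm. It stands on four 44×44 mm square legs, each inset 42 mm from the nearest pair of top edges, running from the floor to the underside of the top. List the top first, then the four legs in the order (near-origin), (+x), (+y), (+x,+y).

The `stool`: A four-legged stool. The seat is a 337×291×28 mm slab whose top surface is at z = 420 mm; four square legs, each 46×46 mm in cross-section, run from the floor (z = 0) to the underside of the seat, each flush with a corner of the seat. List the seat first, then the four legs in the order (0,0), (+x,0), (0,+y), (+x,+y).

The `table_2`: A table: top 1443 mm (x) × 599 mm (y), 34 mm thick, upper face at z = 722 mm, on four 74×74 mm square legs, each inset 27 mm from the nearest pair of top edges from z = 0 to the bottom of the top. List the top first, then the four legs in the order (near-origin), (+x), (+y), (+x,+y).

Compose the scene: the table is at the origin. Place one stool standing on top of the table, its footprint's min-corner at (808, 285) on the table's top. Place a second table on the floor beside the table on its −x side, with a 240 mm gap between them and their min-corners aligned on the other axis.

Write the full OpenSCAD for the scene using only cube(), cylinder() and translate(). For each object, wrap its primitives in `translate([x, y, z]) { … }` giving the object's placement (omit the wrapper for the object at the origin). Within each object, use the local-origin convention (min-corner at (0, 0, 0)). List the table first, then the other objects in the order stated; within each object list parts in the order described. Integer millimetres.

translate([0, 0, 698]) cube([1758, 602, 45]);
translate([42, 42, 0]) cube([44, 44, 698]);
translate([1672, 42, 0]) cube([44, 44, 698]);
translate([42, 516, 0]) cube([44, 44, 698]);
translate([1672, 516, 0]) cube([44, 44, 698]);
translate([808, 285, 743]) {
  translate([0, 0, 392]) cube([337, 291, 28]);
  cube([46, 46, 392]);
  translate([291, 0, 0]) cube([46, 46, 392]);
  translate([0, 245, 0]) cube([46, 46, 392]);
  translate([291, 245, 0]) cube([46, 46, 392]);
}
translate([-1683, 0, 0]) {
  translate([0, 0, 688]) cube([1443, 599, 34]);
  translate([27, 27, 0]) cube([74, 74, 688]);
  translate([1342, 27, 0]) cube([74, 74, 688]);
  translate([27, 498, 0]) cube([74, 74, 688]);
  translate([1342, 498, 0]) cube([74, 74, 688]);
}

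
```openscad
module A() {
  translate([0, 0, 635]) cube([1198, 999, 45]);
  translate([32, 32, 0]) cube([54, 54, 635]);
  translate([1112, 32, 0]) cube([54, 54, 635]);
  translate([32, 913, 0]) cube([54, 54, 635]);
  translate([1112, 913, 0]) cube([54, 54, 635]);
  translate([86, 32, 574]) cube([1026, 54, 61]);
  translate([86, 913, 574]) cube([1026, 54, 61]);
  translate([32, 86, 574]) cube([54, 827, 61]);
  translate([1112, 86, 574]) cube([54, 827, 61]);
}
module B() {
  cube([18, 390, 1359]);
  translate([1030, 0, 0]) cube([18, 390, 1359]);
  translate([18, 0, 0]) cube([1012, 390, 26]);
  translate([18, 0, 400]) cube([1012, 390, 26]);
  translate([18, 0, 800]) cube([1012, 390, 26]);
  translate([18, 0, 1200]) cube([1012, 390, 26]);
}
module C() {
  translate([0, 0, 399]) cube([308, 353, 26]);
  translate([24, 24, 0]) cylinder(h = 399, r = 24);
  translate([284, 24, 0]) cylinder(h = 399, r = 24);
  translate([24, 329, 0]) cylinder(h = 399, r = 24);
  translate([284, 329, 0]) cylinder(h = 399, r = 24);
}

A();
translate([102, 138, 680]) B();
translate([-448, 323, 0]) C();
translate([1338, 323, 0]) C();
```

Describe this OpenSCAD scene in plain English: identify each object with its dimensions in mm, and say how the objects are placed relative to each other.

A is a table: top 1198 mm (x) × 999 mm (y), 45 mm thick, upper face at z = 680 mm, on four 54×54 mm square legs, each inset 32 mm from the nearest pair of top edges, running from z = 0 to the bottom of the top. Four apron rails, 54 mm thick and 61 mm tall, run between adjacent legs with their top edges flush with the underside of the top and their outer faces flush with the legs' outer faces.

B is a bookshelf 1048 mm wide overall, 390 mm deep and 1359 mm tall. The two sides are 18 mm thick vertical panels. 4 horizontal shelves of 26 mm thickness span between the inner faces of the sides; the lowest shelf sits on the floor and shelves are stacked with a clear vertical gap of 374 mm between each pair.

C is a four-legged stool. The seat is a 308×353×26 mm slab whose top surface is at z = 425 mm; four round legs, each 48 mm in diameter, run from the floor (z = 0) to the underside of the seat, each leg's axis is inset half a diameter from the nearest pair of seat edges (so the leg's bounding box is flush with the corner).

The bookshelf is on top of the table. Two stools sit around the table at the −x, +x sides.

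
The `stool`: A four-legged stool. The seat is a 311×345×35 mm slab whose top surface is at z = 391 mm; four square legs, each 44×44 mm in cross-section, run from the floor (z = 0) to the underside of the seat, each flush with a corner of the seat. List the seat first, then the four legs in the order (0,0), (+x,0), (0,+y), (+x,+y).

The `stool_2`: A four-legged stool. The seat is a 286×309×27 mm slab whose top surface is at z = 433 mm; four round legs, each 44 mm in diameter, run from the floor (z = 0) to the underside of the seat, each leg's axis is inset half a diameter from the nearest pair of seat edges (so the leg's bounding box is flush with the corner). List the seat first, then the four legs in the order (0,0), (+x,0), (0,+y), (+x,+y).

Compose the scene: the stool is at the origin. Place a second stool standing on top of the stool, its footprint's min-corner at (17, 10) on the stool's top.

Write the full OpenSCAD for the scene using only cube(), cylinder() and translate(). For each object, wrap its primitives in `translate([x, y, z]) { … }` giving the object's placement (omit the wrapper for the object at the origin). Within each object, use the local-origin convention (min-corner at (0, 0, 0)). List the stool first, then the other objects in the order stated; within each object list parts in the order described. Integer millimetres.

translate([0, 0, 356]) cube([311, 345, 35]);
cube([44, 44, 356]);
translate([267, 0, 0]) cube([44, 44, 356]);
translate([0, 301, 0]) cube([44, 44, 356]);
translate([267, 301, 0]) cube([44, 44, 356]);
translate([17, 10, 391]) {
  translate([0, 0, 406]) cube([286, 309, 27]);
  translate([22, 22, 0]) cylinder(h = 406, r = 22);
  translate([264, 22, 0]) cylinder(h = 406, r = 22);
  translate([22, 287, 0]) cylinder(h = 406, r = 22);
  translate([264, 287, 0]) cylinder(h = 406, r = 22);
}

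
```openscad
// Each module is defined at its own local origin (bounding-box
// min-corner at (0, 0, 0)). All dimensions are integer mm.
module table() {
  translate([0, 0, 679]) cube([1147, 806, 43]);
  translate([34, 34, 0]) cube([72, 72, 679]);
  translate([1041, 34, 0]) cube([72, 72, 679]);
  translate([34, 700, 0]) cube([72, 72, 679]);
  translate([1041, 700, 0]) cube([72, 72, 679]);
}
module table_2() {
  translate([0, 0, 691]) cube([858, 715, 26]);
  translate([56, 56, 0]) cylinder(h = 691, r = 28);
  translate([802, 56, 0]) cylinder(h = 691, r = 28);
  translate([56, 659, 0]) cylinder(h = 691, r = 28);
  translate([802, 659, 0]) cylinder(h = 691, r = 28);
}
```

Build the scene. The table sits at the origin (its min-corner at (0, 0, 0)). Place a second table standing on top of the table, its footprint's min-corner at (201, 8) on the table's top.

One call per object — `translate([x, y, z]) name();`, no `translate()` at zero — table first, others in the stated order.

table();
translate([201, 8, 722]) table_2();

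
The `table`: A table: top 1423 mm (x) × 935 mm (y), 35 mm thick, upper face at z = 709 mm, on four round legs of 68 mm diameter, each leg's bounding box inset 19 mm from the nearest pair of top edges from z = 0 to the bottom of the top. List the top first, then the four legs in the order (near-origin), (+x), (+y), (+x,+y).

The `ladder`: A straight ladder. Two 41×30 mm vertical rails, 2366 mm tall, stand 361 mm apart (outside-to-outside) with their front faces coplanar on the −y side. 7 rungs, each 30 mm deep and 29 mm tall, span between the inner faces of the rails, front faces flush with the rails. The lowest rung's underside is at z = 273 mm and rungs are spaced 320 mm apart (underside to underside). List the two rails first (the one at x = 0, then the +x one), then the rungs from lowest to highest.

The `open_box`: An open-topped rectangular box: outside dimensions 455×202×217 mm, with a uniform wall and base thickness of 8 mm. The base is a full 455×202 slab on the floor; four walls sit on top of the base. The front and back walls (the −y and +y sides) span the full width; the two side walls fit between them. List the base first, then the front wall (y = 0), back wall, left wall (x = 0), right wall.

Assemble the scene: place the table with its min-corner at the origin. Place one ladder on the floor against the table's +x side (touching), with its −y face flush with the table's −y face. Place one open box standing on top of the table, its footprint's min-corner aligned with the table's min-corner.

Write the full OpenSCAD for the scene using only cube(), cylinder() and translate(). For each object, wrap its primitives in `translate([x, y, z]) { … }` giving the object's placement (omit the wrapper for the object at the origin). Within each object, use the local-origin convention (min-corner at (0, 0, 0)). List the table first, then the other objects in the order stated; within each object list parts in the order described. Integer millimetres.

translate([0, 0, 674]) cube([1423, 935, 35]);
translate([53, 53, 0]) cylinder(h = 674, r = 34);
translate([1370, 53, 0]) cylinder(h = 674, r = 34);
translate([53, 882, 0]) cylinder(h = 674, r = 34);
translate([1370, 882, 0]) cylinder(h = 674, r = 34);
translate([1423, 0, 0]) {
  cube([41, 30, 2366]);
  translate([320, 0, 0]) cube([41, 30, 2366]);
  translate([41, 0, 273]) cube([279, 30, 29]);
  translate([41, 0, 593]) cube([279, 30, 29]);
  translate([41, 0, 913]) cube([279, 30, 29]);
  translate([41, 0, 1233]) cube([279, 30, 29]);
  translate([41, 0, 1553]) cube([279, 30, 29]);
  translate([41, 0, 1873]) cube([279, 30, 29]);
  translate([41, 0, 2193]) cube([279, 30, 29]);
}
translate([0, 0, 709]) {
  cube([455, 202, 8]);
  translate([0, 0, 8]) cube([455, 8, 209]);
  translate([0, 194, 8]) cube([455, 8, 209]);
  translate([0, 8, 8]) cube([8, 186, 209]);
  translate([447, 8, 8]) cube([8, 186, 209]);
}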